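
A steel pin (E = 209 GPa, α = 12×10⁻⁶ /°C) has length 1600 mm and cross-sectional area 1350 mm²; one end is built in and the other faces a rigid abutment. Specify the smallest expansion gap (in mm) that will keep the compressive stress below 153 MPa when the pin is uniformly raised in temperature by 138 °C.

With no wall the pin would lengthen by αΔT L = 12×10⁻⁶ × 138 × 1600 = 2.65 mm.
A stress of 153 MPa corresponds to the wall pushing the pin back by σL/E = 153×1600/(209×10³) = 1.171 mm.
So the gap has to take up the difference, g_min = δ_free − σL/E = 2.65 − 1.171 = 1.478 mm.

g ≈ 1.48 mm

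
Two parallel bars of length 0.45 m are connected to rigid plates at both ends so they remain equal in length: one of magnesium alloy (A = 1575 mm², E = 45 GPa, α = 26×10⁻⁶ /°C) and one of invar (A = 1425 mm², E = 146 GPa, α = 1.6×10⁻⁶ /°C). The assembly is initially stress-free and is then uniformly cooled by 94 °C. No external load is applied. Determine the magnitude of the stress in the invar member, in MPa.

Equilibrium of a rigid end plate with no external load gives equal and opposite internal forces ±P in the two members. Since α_{magnesium alloy} > α_{invar}, cooling drives the magnesium alloy into tension and the invar into compression.
Compatibility of the two members (thermal + elastic change equal): (α₁ − α₂)ΔT = P·[1/(A₁E₁) + 1/(A₂E₂)].
|α₁ − α₂|·ΔT = 24.4×10⁻⁶ × 94 = 0.002294.
1/(A₁E₁) + 1/(A₂E₂) = 1/(1575×45×10³) + 1/(1425×146×10³) = 1.892×10⁻⁸ N⁻¹.
So P = 0.002294 / 1.892×10⁻⁸ = 121.3 kN.
σ_{invar} = P/A₂ = 121300/1425 = 85.09 MPa, compressive.

σ ≈ 85.1 MPa (compressive)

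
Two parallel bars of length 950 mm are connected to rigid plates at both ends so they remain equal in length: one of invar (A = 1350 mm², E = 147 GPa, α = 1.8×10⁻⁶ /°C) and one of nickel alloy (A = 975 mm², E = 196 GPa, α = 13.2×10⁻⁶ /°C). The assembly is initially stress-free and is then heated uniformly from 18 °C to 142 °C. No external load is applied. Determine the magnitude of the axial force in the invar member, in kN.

Equilibrium of a rigid end plate with no external load gives equal and opposite internal forces ±P in the two members. Since α_{nickel alloy} > α_{invar}, heating drives the nickel alloy into compression and the invar into tension.
Setting the final lengths equal and cancelling L: (α₁ − α₂)ΔT = P/(A₁E₁) + P/(A₂E₂).
|α₁ − α₂|·ΔT = 11.4×10⁻⁶ × 124 = 0.001414.
1/(A₁E₁) + 1/(A₂E₂) = 1/(1350×147×10³) + 1/(975×196×10³) = 1.027×10⁻⁸ N⁻¹.
So P = 0.001414 / 1.027×10⁻⁸ = 137.6 kN.

P ≈ 138 kN (tensile in the invar)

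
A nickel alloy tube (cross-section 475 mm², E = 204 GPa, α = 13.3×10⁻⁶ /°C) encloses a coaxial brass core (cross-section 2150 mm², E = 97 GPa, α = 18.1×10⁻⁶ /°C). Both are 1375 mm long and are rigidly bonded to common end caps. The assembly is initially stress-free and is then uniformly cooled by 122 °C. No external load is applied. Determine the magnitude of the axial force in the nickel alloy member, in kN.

Both members must finish at the same length. With the larger α, the brass tends to over-contract; the plates restrain it, putting the brass in tension and the nickel alloy in compression. With no external load the two internal forces are equal and opposite, magnitude P.
Equating the net (thermal + elastic) strains gives |α₁ − α₂|·ΔT = P·[1/(A₁E₁) + 1/(A₂E₂)].
|α₁ − α₂|·ΔT = 4.8×10⁻⁶ × 122 = 0.0005856.
1/(A₁E₁) + 1/(A₂E₂) = 1/(475×204×10³) + 1/(2150×97×10³) = 1.511×10⁻⁸ N⁻¹.
P = 0.0005856 / 1.511×10⁻⁸ = 38740 N = 38.74 kN.

P ≈ 38.7 kN (compressive in the nickel alloy)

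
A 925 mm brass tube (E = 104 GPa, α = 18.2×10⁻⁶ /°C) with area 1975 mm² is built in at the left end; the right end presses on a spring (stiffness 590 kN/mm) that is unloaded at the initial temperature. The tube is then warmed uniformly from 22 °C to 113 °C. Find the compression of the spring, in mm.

δ ≈ 0.419 mm

Free thermal expansion: δ_free = αΔT L = 18.2×10⁻⁶ × 91 × 925 = 1.532 mm.
Let P be the compressive force at the spring. The tube shortens elastically by PL/(AE) and the spring compresses by P/k; together these equal δ_free.
P [ L/(AE) + 1/k ] = δ_free → P [ 925/(1975×104×10³) + 1/(590×10³) ] = 1.532.
P = 1.532 / 6.198×10⁻⁶ = 247200 N.
Spring compression = P/k = 247200/(590×10³) = 0.4189 mm.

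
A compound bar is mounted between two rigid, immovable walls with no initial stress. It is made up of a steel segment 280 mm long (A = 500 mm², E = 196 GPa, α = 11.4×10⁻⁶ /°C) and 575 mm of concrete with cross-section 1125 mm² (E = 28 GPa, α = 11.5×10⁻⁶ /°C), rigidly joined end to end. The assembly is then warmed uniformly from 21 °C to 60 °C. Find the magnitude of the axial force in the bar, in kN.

If the supports were absent, the total length change would be Σ αᵢΔT Lᵢ = 11.4×10⁻⁶×39×280 + 11.5×10⁻⁶×39×575 = 0.3824 mm.
The rigid supports impose zero overall length change; the single axial force P common to all segments must satisfy P Σ Lᵢ/(AᵢEᵢ) = δ_free.
The series flexibility is Σ Lᵢ/(AᵢEᵢ) = 280/(500×196×10³) + 575/(1125×28×10³) = 2.111×10⁻⁵ mm/N.
P = 0.3824 / 2.111×10⁻⁵ = 18110 N = 18.11 kN, compressive.

P ≈ 18.1 kN (compressive)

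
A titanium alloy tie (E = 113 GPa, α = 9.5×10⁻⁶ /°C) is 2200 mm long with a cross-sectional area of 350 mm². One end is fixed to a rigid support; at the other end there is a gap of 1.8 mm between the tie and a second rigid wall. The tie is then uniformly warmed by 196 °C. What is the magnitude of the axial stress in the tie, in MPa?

If the wall were absent the tie would grow by αΔT L = 9.5×10⁻⁶ × 196 × 2200 = 4.096 mm.
After closing the 1.8 mm clearance, 4.096 − 1.8 = 2.296 mm of expansion remains to be suppressed by the wall.
That suppressed elongation corresponds to σ = E·Δ/L = 113×10³ × 2.296/2200 = 118 MPa.

σ ≈ 118 MPa (compressive)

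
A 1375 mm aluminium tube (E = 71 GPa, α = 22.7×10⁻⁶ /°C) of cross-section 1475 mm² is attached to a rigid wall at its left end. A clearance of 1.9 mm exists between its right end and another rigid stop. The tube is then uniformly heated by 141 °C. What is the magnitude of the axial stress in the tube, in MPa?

Free thermal elongation = αΔT L = 22.7×10⁻⁶ × 141 × 1375 = 4.401 mm.
After closing the 1.9 mm clearance, 4.401 − 1.9 = 2.501 mm of expansion remains to be suppressed by the wall.
So σ = E(δ_free − g)/L = 71×10³ × 2.501/1375 = 129.1 MPa.

σ ≈ 129 MPa (compressive)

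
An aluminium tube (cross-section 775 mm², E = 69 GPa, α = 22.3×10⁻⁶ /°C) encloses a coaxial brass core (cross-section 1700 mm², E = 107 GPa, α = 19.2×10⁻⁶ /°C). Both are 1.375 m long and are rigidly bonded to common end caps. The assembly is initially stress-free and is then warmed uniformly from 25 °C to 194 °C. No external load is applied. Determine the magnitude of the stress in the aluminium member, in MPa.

The aluminium has the larger α, so on heating it would change length more than the brass if both were free. The rigid plates force a common final length, so the aluminium is put into compression and the brass into tension, with equal and opposite forces P (no external load).
Setting the final lengths equal and cancelling L: (α₁ − α₂)ΔT = P/(A₁E₁) + P/(A₂E₂).
|α₁ − α₂|·ΔT = 3.1×10⁻⁶ × 169 = 0.0005239.
1/(A₁E₁) + 1/(A₂E₂) = 1/(775×69×10³) + 1/(1700×107×10³) = 2.42×10⁻⁸ N⁻¹.
So P = 0.0005239 / 2.42×10⁻⁸ = 21.65 kN.
σ_{aluminium} = P/A₁ = 21650/775 = 27.94 MPa, compressive.

σ ≈ 27.9 MPa (compressive)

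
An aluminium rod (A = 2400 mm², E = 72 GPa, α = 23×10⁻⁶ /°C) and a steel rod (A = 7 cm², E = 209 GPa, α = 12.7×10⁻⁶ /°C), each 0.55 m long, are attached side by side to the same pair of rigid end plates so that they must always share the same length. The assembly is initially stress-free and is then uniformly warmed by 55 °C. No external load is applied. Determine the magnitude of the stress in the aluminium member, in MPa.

Both members must finish at the same length. With the larger α, the aluminium tends to over-expand; the plates restrain it, putting the aluminium in compression and the steel in tension. With no external load the two internal forces are equal and opposite, magnitude P.
Setting the final lengths equal and cancelling L: (α₁ − α₂)ΔT = P/(A₁E₁) + P/(A₂E₂).
|α₁ − α₂|·ΔT = 10.3×10⁻⁶ × 55 = 0.0005665.
1/(A₁E₁) + 1/(A₂E₂) = 1/(2400×72×10³) + 1/(700×209×10³) = 1.262×10⁻⁸ N⁻¹.
So P = 0.0005665 / 1.262×10⁻⁸ = 44.88 kN.
σ_{aluminium} = P/A₁ = 44880/2400 = 18.7 MPa, compressive.

σ ≈ 18.7 MPa (compressive)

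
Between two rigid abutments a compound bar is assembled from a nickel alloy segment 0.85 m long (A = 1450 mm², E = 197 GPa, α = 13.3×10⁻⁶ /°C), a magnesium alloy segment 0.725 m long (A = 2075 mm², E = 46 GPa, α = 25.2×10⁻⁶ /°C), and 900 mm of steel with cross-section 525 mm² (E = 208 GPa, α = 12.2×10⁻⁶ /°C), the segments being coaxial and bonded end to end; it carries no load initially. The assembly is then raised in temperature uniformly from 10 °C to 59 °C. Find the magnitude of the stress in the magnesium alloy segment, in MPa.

With the walls removed the bar would change length by δ_free = Σ αᵢΔT Lᵢ = 13.3×10⁻⁶×49×850 + 25.2×10⁻⁶×49×725 + 12.2×10⁻⁶×49×900 = 1.987 mm.
Since the ends are fixed, an axial force P builds up, equal in every segment, with P · Σ Lᵢ/(AᵢEᵢ) = δ_free.
The series flexibility is Σ Lᵢ/(AᵢEᵢ) = 850/(1450×197×10³) + 725/(2075×46×10³) + 900/(525×208×10³) = 1.881×10⁻⁵ mm/N.
So P = 1.987 / 1.881×10⁻⁵ = 105.6 kN, compressive.
σ_{magnesium alloy} = P / A = 105600 / 2075 = 50.91 MPa.

σ ≈ 50.9 MPa (compressive)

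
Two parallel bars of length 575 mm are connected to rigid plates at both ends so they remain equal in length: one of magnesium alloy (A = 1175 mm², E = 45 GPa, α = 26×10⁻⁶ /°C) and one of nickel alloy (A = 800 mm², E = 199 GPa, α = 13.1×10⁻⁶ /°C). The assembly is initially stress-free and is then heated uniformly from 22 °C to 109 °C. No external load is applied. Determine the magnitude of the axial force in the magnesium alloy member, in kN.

Equilibrium of a rigid end plate with no external load gives equal and opposite internal forces ±P in the two members. Since α_{magnesium alloy} > α_{nickel alloy}, heating drives the magnesium alloy into compression and the nickel alloy into tension.
Equating the net (thermal + elastic) strains gives |α₁ − α₂|·ΔT = P·[1/(A₁E₁) + 1/(A₂E₂)].
|α₁ − α₂|·ΔT = 12.9×10⁻⁶ × 87 = 0.001122.
1/(A₁E₁) + 1/(A₂E₂) = 1/(1175×45×10³) + 1/(800×199×10³) = 2.519×10⁻⁸ N⁻¹.
So P = 0.001122 / 2.519×10⁻⁸ = 44.55 kN.

P ≈ 44.5 kN (compressive in the magnesium alloy)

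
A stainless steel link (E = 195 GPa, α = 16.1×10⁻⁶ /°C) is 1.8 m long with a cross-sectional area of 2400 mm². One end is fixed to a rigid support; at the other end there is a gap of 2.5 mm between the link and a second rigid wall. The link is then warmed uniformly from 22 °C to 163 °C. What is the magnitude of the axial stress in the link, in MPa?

Free thermal elongation = αΔT L = 16.1×10⁻⁶ × 141 × 1800 = 4.086 mm.
The gap closes (δ_free > 2.5 mm) and the wall then resists a further 4.086 − 2.5 = 1.586 mm of expansion.
That suppressed elongation corresponds to σ = E·Δ/L = 195×10³ × 1.586/1800 = 171.8 MPa.

σ ≈ 172 MPa (compressive)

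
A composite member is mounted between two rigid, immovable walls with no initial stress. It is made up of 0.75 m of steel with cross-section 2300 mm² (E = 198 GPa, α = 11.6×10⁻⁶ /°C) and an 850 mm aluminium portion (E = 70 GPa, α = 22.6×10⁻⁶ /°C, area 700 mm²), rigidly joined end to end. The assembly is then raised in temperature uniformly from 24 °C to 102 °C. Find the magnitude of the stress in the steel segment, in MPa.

σ ≈ 49.8 MPa (compressive)

With the walls removed the bar would change length by δ_free = Σ αᵢΔT Lᵢ = 11.6×10⁻⁶×78×750 + 22.6×10⁻⁶×78×850 = 2.177 mm.
The rigid supports impose zero overall length change; the single axial force P common to all segments must satisfy P Σ Lᵢ/(AᵢEᵢ) = δ_free.
The series flexibility is Σ Lᵢ/(AᵢEᵢ) = 750/(2300×198×10³) + 850/(700×70×10³) = 1.899×10⁻⁵ mm/N.
So P = 2.177 / 1.899×10⁻⁵ = 114.6 kN, compressive.
σ_{steel} = P / A = 114600 / 2300 = 49.83 MPa.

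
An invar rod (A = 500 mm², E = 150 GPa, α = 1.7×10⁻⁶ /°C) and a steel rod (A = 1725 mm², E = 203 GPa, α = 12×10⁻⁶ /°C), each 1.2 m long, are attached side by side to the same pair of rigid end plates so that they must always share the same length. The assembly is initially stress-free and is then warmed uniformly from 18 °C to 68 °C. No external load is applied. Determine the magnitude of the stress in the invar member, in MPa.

σ ≈ 63.6 MPa (tensile)

The steel has the larger α, so on heating it would change length more than the invar if both were free. The rigid plates force a common final length, so the steel is put into compression and the invar into tension, with equal and opposite forces P (no external load).
Compatibility of the two members (thermal + elastic change equal): (α₁ − α₂)ΔT = P·[1/(A₁E₁) + 1/(A₂E₂)].
|α₁ − α₂|·ΔT = 10.3×10⁻⁶ × 50 = 0.000515.
1/(A₁E₁) + 1/(A₂E₂) = 1/(500×150×10³) + 1/(1725×203×10³) = 1.619×10⁻⁸ N⁻¹.
P = 0.000515 / 1.619×10⁻⁸ = 31810 N = 31.81 kN.
σ_{invar} = P/A₁ = 31810/500 = 63.62 MPa, tensile.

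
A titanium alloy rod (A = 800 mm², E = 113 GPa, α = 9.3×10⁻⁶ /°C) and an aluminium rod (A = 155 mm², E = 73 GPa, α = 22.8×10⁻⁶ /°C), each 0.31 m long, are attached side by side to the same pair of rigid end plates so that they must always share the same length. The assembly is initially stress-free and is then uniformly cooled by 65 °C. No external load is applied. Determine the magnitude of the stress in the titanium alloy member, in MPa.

Equilibrium of a rigid end plate with no external load gives equal and opposite internal forces ±P in the two members. Since α_{aluminium} > α_{titanium alloy}, cooling drives the aluminium into tension and the titanium alloy into compression.
Equating the net (thermal + elastic) strains gives |α₁ − α₂|·ΔT = P·[1/(A₁E₁) + 1/(A₂E₂)].
|α₁ − α₂|·ΔT = 13.5×10⁻⁶ × 65 = 0.0008775.
1/(A₁E₁) + 1/(A₂E₂) = 1/(800×113×10³) + 1/(155×73×10³) = 9.944×10⁻⁸ N⁻¹.
P = 0.0008775 / 9.944×10⁻⁸ = 8824 N = 8.824 kN.
σ_{titanium alloy} = P/A₁ = 8824/800 = 11.03 MPa, compressive.

σ ≈ 11 MPa (compressive)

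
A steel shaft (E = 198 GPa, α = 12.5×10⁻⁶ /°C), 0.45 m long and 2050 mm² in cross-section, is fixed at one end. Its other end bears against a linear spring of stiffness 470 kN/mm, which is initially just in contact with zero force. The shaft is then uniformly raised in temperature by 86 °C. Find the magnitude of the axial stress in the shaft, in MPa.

σ ≈ 72.9 MPa (compressive)

Free thermal expansion: δ_free = αΔT L = 12.5×10⁻⁶ × 86 × 450 = 0.4838 mm.
Let P be the compressive force at the spring. The shaft shortens elastically by PL/(AE) and the spring compresses by P/k; together these equal δ_free.
P [ L/(AE) + 1/k ] = δ_free → P [ 450/(2050×198×10³) + 1/(470×10³) ] = 0.4838.
P = 0.4838 / 3.236×10⁻⁶ = 149500 N.
σ = P/A = 149500/2050 = 72.92 MPa.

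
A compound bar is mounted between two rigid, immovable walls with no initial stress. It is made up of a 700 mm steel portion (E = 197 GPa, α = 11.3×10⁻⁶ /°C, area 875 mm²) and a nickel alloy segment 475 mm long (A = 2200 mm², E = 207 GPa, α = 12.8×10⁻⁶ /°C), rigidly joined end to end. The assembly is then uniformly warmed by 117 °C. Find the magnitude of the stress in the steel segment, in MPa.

σ ≈ 367 MPa (compressive)

If the supports were absent, the total length change would be Σ αᵢΔT Lᵢ = 11.3×10⁻⁶×117×700 + 12.8×10⁻⁶×117×475 = 1.637 mm.
The walls prevent any net length change, so an axial force P (same in every segment) develops. Compatibility: P · Σ Lᵢ/(AᵢEᵢ) = δ_free.
Σ Lᵢ/(AᵢEᵢ) = 700/(875×197×10³) + 475/(2200×207×10³) = 5.104×10⁻⁶ mm/N.
So P = 1.637 / 5.104×10⁻⁶ = 320.7 kN, compressive.
σ_{steel} = P / A = 320700 / 875 = 366.5 MPa.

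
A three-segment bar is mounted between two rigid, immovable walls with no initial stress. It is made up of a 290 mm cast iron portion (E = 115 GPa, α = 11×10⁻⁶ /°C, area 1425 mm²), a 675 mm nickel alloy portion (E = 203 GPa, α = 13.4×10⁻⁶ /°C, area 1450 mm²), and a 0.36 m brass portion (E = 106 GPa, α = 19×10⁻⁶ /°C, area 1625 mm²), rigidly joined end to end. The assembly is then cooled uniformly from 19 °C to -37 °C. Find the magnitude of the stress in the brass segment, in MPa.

σ ≈ 107 MPa (tensile)

If the supports were absent, the total length change would be Σ αᵢΔT Lᵢ = 11×10⁻⁶×56×290 + 13.4×10⁻⁶×56×675 + 19×10⁻⁶×56×360 = 1.068 mm.
Since the ends are fixed, an axial force P builds up, equal in every segment, with P · Σ Lᵢ/(AᵢEᵢ) = δ_free.
The series flexibility is Σ Lᵢ/(AᵢEᵢ) = 290/(1425×115×10³) + 675/(1450×203×10³) + 360/(1625×106×10³) = 6.153×10⁻⁶ mm/N.
Hence P = δ_free / Σ(L/AE) = 1.068/6.153×10⁻⁶ = 173.6 kN (tensile).
σ_{brass} = P / A = 173600 / 1625 = 106.8 MPa.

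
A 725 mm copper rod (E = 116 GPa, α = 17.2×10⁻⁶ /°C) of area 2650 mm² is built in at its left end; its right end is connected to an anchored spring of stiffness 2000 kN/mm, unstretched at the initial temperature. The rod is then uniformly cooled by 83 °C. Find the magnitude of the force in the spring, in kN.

P ≈ 362 kN

Free thermal contraction: δ_free = αΔT L = 17.2×10⁻⁶ × 83 × 725 = 1.035 mm.
With a force P in the spring, the elastic change of the rod is PL/(AE) and that of the spring is P/k; compatibility requires their sum to equal δ_free.
P [ L/(AE) + 1/k ] = δ_free → P [ 725/(2650×116×10³) + 1/(2000×10³) ] = 1.035.
P = 1.035 / 2.858×10⁻⁶ = 362100 N.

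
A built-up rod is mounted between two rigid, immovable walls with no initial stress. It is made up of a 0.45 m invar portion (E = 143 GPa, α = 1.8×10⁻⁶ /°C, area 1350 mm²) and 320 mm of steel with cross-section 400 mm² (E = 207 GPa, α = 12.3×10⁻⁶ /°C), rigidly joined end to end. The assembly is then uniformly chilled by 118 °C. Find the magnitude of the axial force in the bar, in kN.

P ≈ 90.4 kN (tensile)

With the walls removed the bar would change length by δ_free = Σ αᵢΔT Lᵢ = 1.8×10⁻⁶×118×450 + 12.3×10⁻⁶×118×320 = 0.56 mm.
Since the ends are fixed, an axial force P builds up, equal in every segment, with P · Σ Lᵢ/(AᵢEᵢ) = δ_free.
Σ Lᵢ/(AᵢEᵢ) = 450/(1350×143×10³) + 320/(400×207×10³) = 6.196×10⁻⁶ mm/N.
P = 0.56 / 6.196×10⁻⁶ = 90390 N = 90.39 kN, tensile.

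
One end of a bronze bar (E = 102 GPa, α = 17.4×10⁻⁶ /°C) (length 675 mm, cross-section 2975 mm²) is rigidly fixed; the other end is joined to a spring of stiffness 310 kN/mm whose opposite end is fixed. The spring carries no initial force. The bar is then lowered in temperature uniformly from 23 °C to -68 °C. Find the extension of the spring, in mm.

The unrestrained thermal change is αΔT L = 17.4×10⁻⁶ × 91 × 675 = 1.069 mm.
Let P be the tensile force in the spring. The bar extends elastically by PL/(AE) and the spring stretches by P/k; together these equal δ_free.
P [ L/(AE) + 1/k ] = δ_free → P [ 675/(2975×102×10³) + 1/(310×10³) ] = 1.069.
P = 1.069 / 5.45×10⁻⁶ = 196100 N.
Spring extension = P/k = 196100/(310×10³) = 0.6326 mm.

δ ≈ 0.633 mm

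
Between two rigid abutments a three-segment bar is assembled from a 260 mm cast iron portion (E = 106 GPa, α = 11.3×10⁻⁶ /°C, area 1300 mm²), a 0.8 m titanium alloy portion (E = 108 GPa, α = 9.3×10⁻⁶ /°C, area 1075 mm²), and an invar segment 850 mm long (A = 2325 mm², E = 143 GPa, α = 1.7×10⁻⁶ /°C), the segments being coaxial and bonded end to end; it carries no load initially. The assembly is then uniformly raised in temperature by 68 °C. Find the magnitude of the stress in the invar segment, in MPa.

σ ≈ 30.5 MPa (compressive)

Free thermal expansion of the whole bar: Σ αᵢΔT Lᵢ = 11.3×10⁻⁶×68×260 + 9.3×10⁻⁶×68×800 + 1.7×10⁻⁶×68×850 = 0.804 mm.
The walls prevent any net length change, so an axial force P (same in every segment) develops. Compatibility: P · Σ Lᵢ/(AᵢEᵢ) = δ_free.
The series flexibility is Σ Lᵢ/(AᵢEᵢ) = 260/(1300×106×10³) + 800/(1075×108×10³) + 850/(2325×143×10³) = 1.133×10⁻⁵ mm/N.
Hence P = δ_free / Σ(L/AE) = 0.804/1.133×10⁻⁵ = 70.93 kN (compressive).
σ_{invar} = P / A = 70930 / 2325 = 30.51 MPa.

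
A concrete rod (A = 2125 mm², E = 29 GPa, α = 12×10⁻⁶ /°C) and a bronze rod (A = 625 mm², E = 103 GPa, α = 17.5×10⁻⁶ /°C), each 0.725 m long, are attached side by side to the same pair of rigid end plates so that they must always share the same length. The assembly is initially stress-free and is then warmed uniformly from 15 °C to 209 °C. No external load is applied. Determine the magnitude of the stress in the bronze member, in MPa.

Equilibrium of a rigid end plate with no external load gives equal and opposite internal forces ±P in the two members. Since α_{bronze} > α_{concrete}, heating drives the bronze into compression and the concrete into tension.
Setting the final lengths equal and cancelling L: (α₁ − α₂)ΔT = P/(A₁E₁) + P/(A₂E₂).
|α₁ − α₂|·ΔT = 5.5×10⁻⁶ × 194 = 0.001067.
1/(A₁E₁) + 1/(A₂E₂) = 1/(2125×29×10³) + 1/(625×103×10³) = 3.176×10⁻⁸ N⁻¹.
P = 0.001067 / 3.176×10⁻⁸ = 33590 N = 33.59 kN.
σ_{bronze} = P/A₂ = 33590/625 = 53.75 MPa, compressive.

σ ≈ 53.8 MPa (compressive)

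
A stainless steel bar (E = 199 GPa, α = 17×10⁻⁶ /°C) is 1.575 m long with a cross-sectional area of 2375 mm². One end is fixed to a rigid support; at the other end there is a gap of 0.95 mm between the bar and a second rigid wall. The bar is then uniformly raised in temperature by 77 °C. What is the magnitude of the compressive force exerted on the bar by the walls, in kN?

Unrestrained expansion: δ_free = αΔT L = 17×10⁻⁶ × 77 × 1575 = 2.062 mm.
After closing the 0.95 mm clearance, 2.062 − 0.95 = 1.112 mm of expansion remains to be suppressed by the wall.
That suppressed elongation corresponds to σ = E·Δ/L = 199×10³ × 1.112/1575 = 140.5 MPa.
P = σA = 140.5 × 2375 = 333.6 kN.

P ≈ 334 kN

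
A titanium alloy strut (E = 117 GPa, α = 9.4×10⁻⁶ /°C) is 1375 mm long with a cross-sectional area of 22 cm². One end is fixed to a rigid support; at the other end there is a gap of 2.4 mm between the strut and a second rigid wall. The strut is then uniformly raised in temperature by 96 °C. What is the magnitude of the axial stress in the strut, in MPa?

σ ≈ 0 MPa

If the wall were absent the strut would grow by αΔT L = 9.4×10⁻⁶ × 96 × 1375 = 1.241 mm.
This is smaller than the 2.4 mm clearance, so the strut expands freely without reaching the stop — the stress is zero.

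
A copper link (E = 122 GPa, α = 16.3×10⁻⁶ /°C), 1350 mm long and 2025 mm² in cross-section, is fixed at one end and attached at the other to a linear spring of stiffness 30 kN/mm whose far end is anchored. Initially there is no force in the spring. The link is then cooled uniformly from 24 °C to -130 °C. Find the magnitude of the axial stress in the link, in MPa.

The unrestrained thermal change is αΔT L = 16.3×10⁻⁶ × 154 × 1350 = 3.389 mm.
Let P be the tensile force in the spring. The link extends elastically by PL/(AE) and the spring stretches by P/k; together these equal δ_free.
P [ L/(AE) + 1/k ] = δ_free → P [ 1350/(2025×122×10³) + 1/(30×10³) ] = 3.389.
P = 3.389 / 3.88×10⁻⁵ = 87340 N.
σ = P/A = 87340/2025 = 43.13 MPa.

σ ≈ 43.1 MPa (tensile)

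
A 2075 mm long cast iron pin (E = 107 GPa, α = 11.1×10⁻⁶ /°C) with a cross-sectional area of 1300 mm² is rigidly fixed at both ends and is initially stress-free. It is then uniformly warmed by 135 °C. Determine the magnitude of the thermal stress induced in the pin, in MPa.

With length fixed, the mechanical strain must cancel the thermal strain αΔT = 11.1×10⁻⁶ × 135 = 1498.5×10⁻⁶.
The stress required to suppress this strain is σ = Eε = 107×10³ × 1498.5×10⁻⁶ = 160.3 MPa, compressive since the pin is trying to expand.

σ ≈ 160 MPa (compressive)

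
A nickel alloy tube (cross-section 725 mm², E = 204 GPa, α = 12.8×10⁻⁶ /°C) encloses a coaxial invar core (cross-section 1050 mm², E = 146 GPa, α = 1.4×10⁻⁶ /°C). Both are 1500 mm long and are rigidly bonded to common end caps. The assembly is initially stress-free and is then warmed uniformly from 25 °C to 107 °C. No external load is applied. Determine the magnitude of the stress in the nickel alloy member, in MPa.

Both members must finish at the same length. With the larger α, the nickel alloy tends to over-expand; the plates restrain it, putting the nickel alloy in compression and the invar in tension. With no external load the two internal forces are equal and opposite, magnitude P.
Compatibility of the two members (thermal + elastic change equal): (α₁ − α₂)ΔT = P·[1/(A₁E₁) + 1/(A₂E₂)].
|α₁ − α₂|·ΔT = 11.4×10⁻⁶ × 82 = 0.0009348.
1/(A₁E₁) + 1/(A₂E₂) = 1/(725×204×10³) + 1/(1050×146×10³) = 1.328×10⁻⁸ N⁻¹.
P = 0.0009348 / 1.328×10⁻⁸ = 70370 N = 70.37 kN.
σ_{nickel alloy} = P/A₁ = 70370/725 = 97.06 MPa, compressive.

σ ≈ 97.1 MPa (compressive)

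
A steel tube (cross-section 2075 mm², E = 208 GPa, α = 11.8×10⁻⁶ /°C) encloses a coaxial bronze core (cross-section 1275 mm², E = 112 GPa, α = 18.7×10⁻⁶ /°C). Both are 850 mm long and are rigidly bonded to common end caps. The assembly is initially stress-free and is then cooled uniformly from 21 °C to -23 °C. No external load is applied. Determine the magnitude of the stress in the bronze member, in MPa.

σ ≈ 25.5 MPa (tensile)

Equilibrium of a rigid end plate with no external load gives equal and opposite internal forces ±P in the two members. Since α_{bronze} > α_{steel}, cooling drives the bronze into tension and the steel into compression.
Compatibility of the two members (thermal + elastic change equal): (α₁ − α₂)ΔT = P·[1/(A₁E₁) + 1/(A₂E₂)].
|α₁ − α₂|·ΔT = 6.9×10⁻⁶ × 44 = 0.0003036.
1/(A₁E₁) + 1/(A₂E₂) = 1/(2075×208×10³) + 1/(1275×112×10³) = 9.32×10⁻⁹ N⁻¹.
So P = 0.0003036 / 9.32×10⁻⁹ = 32.58 kN.
σ_{bronze} = P/A₂ = 32580/1275 = 25.55 MPa, tensile.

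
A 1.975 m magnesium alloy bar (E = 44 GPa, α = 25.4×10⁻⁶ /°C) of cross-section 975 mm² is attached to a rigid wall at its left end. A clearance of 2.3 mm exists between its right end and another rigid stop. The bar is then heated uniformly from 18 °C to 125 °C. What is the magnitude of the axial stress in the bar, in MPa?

If the wall were absent the bar would grow by αΔT L = 25.4×10⁻⁶ × 107 × 1975 = 5.368 mm.
This exceeds the 2.3 mm gap, so the wall pushes back. The portion of expansion that must be recovered elastically is δ_free − gap = 5.368 − 2.3 = 3.068 mm.
So σ = E(δ_free − g)/L = 44×10³ × 3.068/1975 = 68.34 MPa.

σ ≈ 68.3 MPa (compressive)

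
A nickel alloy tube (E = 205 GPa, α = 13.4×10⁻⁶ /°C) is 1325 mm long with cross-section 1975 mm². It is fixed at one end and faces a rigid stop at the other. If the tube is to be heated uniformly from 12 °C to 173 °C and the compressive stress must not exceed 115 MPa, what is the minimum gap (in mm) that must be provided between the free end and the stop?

With no wall the tube would lengthen by αΔT L = 13.4×10⁻⁶ × 161 × 1325 = 2.859 mm.
A stress of 115 MPa corresponds to the wall pushing the tube back by σL/E = 115×1325/(205×10³) = 0.7433 mm.
So the gap has to take up the difference, g_min = δ_free − σL/E = 2.859 − 0.7433 = 2.115 mm.

g ≈ 2.12 mm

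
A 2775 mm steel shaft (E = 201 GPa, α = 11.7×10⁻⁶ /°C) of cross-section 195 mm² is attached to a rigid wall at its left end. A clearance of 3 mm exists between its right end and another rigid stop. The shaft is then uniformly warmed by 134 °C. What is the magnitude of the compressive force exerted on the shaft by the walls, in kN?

If the wall were absent the shaft would grow by αΔT L = 11.7×10⁻⁶ × 134 × 2775 = 4.351 mm.
The gap closes (δ_free > 3 mm) and the wall then resists a further 4.351 − 3 = 1.351 mm of expansion.
Compatibility: PL/(AE) = 1.351 mm, so σ = P/A = E × (1.351/2775) = 97.83 MPa.
Force on the wall = σA = 97.83 × 195 mm² = 19.08 kN.

P ≈ 19.1 kN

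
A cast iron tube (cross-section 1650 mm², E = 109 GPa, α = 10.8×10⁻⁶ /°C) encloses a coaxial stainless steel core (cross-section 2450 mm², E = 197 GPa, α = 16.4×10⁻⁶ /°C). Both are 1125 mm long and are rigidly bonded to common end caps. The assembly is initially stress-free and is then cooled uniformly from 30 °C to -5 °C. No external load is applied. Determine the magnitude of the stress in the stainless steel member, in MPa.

Both members must finish at the same length. With the larger α, the stainless steel tends to over-contract; the plates restrain it, putting the stainless steel in tension and the cast iron in compression. With no external load the two internal forces are equal and opposite, magnitude P.
Setting the final lengths equal and cancelling L: (α₁ − α₂)ΔT = P/(A₁E₁) + P/(A₂E₂).
|α₁ − α₂|·ΔT = 5.6×10⁻⁶ × 35 = 0.000196.
1/(A₁E₁) + 1/(A₂E₂) = 1/(1650×109×10³) + 1/(2450×197×10³) = 7.632×10⁻⁹ N⁻¹.
So P = 0.000196 / 7.632×10⁻⁹ = 25.68 kN.
σ_{stainless steel} = P/A₂ = 25680/2450 = 10.48 MPa, tensile.

σ ≈ 10.5 MPa (tensile)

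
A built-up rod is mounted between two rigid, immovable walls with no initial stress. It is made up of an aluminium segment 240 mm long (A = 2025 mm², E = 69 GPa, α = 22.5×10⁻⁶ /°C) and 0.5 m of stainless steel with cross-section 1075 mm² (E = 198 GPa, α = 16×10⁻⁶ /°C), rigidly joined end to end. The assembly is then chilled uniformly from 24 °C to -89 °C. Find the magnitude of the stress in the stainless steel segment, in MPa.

With the walls removed the bar would change length by δ_free = Σ αᵢΔT Lᵢ = 22.5×10⁻⁶×113×240 + 16×10⁻⁶×113×500 = 1.514 mm.
The rigid supports impose zero overall length change; the single axial force P common to all segments must satisfy P Σ Lᵢ/(AᵢEᵢ) = δ_free.
Σ Lᵢ/(AᵢEᵢ) = 240/(2025×69×10³) + 500/(1075×198×10³) = 4.067×10⁻⁶ mm/N.
So P = 1.514 / 4.067×10⁻⁶ = 372.3 kN, tensile.
σ_{stainless steel} = P / A = 372300 / 1075 = 346.4 MPa.

σ ≈ 346 MPa (tensile)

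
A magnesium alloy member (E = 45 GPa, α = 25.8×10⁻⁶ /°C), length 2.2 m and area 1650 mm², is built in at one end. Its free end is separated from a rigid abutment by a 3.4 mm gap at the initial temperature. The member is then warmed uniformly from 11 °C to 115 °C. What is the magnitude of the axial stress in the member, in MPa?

σ ≈ 51.2 MPa (compressive)

Unrestrained expansion: δ_free = αΔT L = 25.8×10⁻⁶ × 104 × 2200 = 5.903 mm.
This exceeds the 3.4 mm gap, so the wall pushes back. The portion of expansion that must be recovered elastically is δ_free − gap = 5.903 − 3.4 = 2.503 mm.
Compatibility: PL/(AE) = 2.503 mm, so σ = P/A = E × (2.503/2200) = 51.2 MPa.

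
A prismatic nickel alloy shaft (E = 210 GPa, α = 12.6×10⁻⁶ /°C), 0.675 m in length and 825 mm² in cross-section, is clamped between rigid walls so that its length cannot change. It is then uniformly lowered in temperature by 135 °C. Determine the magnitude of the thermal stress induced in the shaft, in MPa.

With length fixed, the mechanical strain must cancel the thermal strain αΔT = 12.6×10⁻⁶ × 135 = 1701×10⁻⁶.
Hence σ = E·αΔT = 210×10³ × 1701×10⁻⁶ = 357.2 MPa, tensile.

σ ≈ 357 MPa (tensile)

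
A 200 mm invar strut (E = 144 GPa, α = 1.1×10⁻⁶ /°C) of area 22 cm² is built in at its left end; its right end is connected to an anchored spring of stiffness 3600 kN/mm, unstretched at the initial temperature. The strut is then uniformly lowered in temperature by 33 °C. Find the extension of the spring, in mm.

δ ≈ 0.00222 mm

If the spring were absent the strut would shorten by αΔT L = 1.1×10⁻⁶ × 33 × 200 = 0.00726 mm.
Let P be the tensile force in the spring. The strut extends elastically by PL/(AE) and the spring stretches by P/k; together these equal δ_free.
So P = δ_free / [L/(AE) + 1/k] = 0.00726 / [ 200/(2200×144×10³) + 1/(3600×10³) ].
P = 0.00726 / 9.091×10⁻⁷ = 7986 N.
Spring extension = P/k = 7986/(3600×10³) = 0.002218 mm.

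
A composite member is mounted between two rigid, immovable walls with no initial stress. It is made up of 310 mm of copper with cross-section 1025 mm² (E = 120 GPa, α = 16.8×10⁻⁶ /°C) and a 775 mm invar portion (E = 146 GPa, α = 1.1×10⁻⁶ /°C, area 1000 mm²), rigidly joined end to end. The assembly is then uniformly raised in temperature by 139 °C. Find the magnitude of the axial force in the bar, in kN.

If the supports were absent, the total length change would be Σ αᵢΔT Lᵢ = 16.8×10⁻⁶×139×310 + 1.1×10⁻⁶×139×775 = 0.8424 mm.
The rigid supports impose zero overall length change; the single axial force P common to all segments must satisfy P Σ Lᵢ/(AᵢEᵢ) = δ_free.
Σ Lᵢ/(AᵢEᵢ) = 310/(1025×120×10³) + 775/(1000×146×10³) = 7.829×10⁻⁶ mm/N.
Hence P = δ_free / Σ(L/AE) = 0.8424/7.829×10⁻⁶ = 107.6 kN (compressive).

P ≈ 108 kN (compressive)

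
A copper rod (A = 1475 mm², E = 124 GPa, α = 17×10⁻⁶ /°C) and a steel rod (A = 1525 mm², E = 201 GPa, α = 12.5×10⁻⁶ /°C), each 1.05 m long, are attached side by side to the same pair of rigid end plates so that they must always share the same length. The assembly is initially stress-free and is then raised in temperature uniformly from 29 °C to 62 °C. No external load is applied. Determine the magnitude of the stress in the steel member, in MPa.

σ ≈ 11.2 MPa (tensile)

The copper has the larger α, so on heating it would change length more than the steel if both were free. The rigid plates force a common final length, so the copper is put into compression and the steel into tension, with equal and opposite forces P (no external load).
Setting the final lengths equal and cancelling L: (α₁ − α₂)ΔT = P/(A₁E₁) + P/(A₂E₂).
|α₁ − α₂|·ΔT = 4.5×10⁻⁶ × 33 = 0.0001485.
1/(A₁E₁) + 1/(A₂E₂) = 1/(1475×124×10³) + 1/(1525×201×10³) = 8.73×10⁻⁹ N⁻¹.
P = 0.0001485 / 8.73×10⁻⁹ = 17010 N = 17.01 kN.
σ_{steel} = P/A₂ = 17010/1525 = 11.15 MPa, tensile.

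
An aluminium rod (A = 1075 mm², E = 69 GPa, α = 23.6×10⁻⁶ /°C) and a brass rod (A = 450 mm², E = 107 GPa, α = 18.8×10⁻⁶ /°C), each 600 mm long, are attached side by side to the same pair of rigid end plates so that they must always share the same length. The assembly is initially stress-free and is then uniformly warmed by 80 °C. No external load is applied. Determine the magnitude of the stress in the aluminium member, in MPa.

σ ≈ 10.4 MPa (compressive)

Equilibrium of a rigid end plate with no external load gives equal and opposite internal forces ±P in the two members. Since α_{aluminium} > α_{brass}, heating drives the aluminium into compression and the brass into tension.
Setting the final lengths equal and cancelling L: (α₁ − α₂)ΔT = P/(A₁E₁) + P/(A₂E₂).
|α₁ − α₂|·ΔT = 4.8×10⁻⁶ × 80 = 0.000384.
1/(A₁E₁) + 1/(A₂E₂) = 1/(1075×69×10³) + 1/(450×107×10³) = 3.425×10⁻⁸ N⁻¹.
So P = 0.000384 / 3.425×10⁻⁸ = 11.21 kN.
σ_{aluminium} = P/A₁ = 11210/1075 = 10.43 MPa, compressive.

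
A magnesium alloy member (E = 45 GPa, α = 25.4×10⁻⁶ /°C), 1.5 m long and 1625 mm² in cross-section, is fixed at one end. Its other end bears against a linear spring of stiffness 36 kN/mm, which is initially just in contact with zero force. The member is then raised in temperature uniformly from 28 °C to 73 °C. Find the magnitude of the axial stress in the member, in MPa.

σ ≈ 21.8 MPa (compressive)

The unrestrained thermal change is αΔT L = 25.4×10⁻⁶ × 45 × 1500 = 1.714 mm.
With a force P in the spring, the elastic change of the member is PL/(AE) and that of the spring is P/k; compatibility requires their sum to equal δ_free.
So P = δ_free / [L/(AE) + 1/k] = 1.714 / [ 1500/(1625×45×10³) + 1/(36×10³) ].
P = 1.714 / 4.829×10⁻⁵ = 35500 N.
σ = P/A = 35500/1625 = 21.85 MPa.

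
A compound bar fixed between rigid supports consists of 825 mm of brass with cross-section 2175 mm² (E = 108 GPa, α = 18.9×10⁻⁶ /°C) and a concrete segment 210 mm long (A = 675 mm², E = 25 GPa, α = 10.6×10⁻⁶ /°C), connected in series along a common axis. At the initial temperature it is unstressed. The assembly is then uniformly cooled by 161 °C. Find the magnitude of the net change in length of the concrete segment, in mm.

Free thermal contraction of the whole bar: Σ αᵢΔT Lᵢ = 18.9×10⁻⁶×161×825 + 10.6×10⁻⁶×161×210 = 2.869 mm.
The walls prevent any net length change, so an axial force P (same in every segment) develops. Compatibility: P · Σ Lᵢ/(AᵢEᵢ) = δ_free.
The series flexibility is Σ Lᵢ/(AᵢEᵢ) = 825/(2175×108×10³) + 210/(675×25×10³) = 1.596×10⁻⁵ mm/N.
P = 2.869 / 1.596×10⁻⁵ = 179800 N = 179.8 kN, tensile.
For the concrete segment, free thermal change = 10.6×10⁻⁶×161×210 = 0.3584 mm and elastic change from P = 179800×210/(675×25×10³) = 2.237 mm; these oppose, so the net change is 1.88 mm (segment lengthens).

|ΔL| ≈ 1.88 mm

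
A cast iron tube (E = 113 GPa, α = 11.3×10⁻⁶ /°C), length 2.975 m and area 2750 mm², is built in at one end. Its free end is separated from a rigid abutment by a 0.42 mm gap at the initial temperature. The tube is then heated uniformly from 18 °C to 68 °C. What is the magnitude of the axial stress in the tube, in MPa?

Unrestrained expansion: δ_free = αΔT L = 11.3×10⁻⁶ × 50 × 2975 = 1.681 mm.
This exceeds the 0.42 mm gap, so the wall pushes back. The portion of expansion that must be recovered elastically is δ_free − gap = 1.681 − 0.42 = 1.261 mm.
That suppressed elongation corresponds to σ = E·Δ/L = 113×10³ × 1.261/2975 = 47.89 MPa.

σ ≈ 47.9 MPa (compressive)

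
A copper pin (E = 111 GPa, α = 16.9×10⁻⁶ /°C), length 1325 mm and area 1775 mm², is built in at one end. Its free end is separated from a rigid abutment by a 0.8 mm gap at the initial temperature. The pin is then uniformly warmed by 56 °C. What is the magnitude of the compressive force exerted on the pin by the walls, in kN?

If the wall were absent the pin would grow by αΔT L = 16.9×10⁻⁶ × 56 × 1325 = 1.254 mm.
The gap closes (δ_free > 0.8 mm) and the wall then resists a further 1.254 − 0.8 = 0.454 mm of expansion.
That suppressed elongation corresponds to σ = E·Δ/L = 111×10³ × 0.454/1325 = 38.03 MPa.
Force on the wall = σA = 38.03 × 1775 mm² = 67.51 kN.

P ≈ 67.5 kN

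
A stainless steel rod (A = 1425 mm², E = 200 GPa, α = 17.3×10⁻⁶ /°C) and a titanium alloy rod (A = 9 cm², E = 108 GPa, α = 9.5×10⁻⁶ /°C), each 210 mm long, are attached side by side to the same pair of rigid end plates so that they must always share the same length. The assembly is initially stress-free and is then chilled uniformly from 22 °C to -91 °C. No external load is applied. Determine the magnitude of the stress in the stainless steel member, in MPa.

The stainless steel has the larger α, so on cooling it would change length more than the titanium alloy if both were free. The rigid plates force a common final length, so the stainless steel is put into tension and the titanium alloy into compression, with equal and opposite forces P (no external load).
Setting the final lengths equal and cancelling L: (α₁ − α₂)ΔT = P/(A₁E₁) + P/(A₂E₂).
|α₁ − α₂|·ΔT = 7.8×10⁻⁶ × 113 = 0.0008814.
1/(A₁E₁) + 1/(A₂E₂) = 1/(1425×200×10³) + 1/(900×108×10³) = 1.38×10⁻⁸ N⁻¹.
So P = 0.0008814 / 1.38×10⁻⁸ = 63.88 kN.
σ_{stainless steel} = P/A₁ = 63880/1425 = 44.83 MPa, tensile.

σ ≈ 44.8 MPa (tensile)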